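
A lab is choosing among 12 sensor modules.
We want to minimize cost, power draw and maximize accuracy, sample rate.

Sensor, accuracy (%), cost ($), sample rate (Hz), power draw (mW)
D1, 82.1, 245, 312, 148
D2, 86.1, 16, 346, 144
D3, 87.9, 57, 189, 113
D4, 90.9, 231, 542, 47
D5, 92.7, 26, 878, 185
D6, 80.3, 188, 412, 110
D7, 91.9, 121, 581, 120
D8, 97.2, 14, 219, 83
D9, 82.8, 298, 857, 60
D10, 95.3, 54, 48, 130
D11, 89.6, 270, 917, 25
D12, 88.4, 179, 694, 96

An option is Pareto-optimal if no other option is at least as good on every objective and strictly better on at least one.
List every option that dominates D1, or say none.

D2, D4, D7, D12

D2: accuracy 86.1≥82.1, cost 16≤245, sample rate 346≥312, power draw 144≤148 — dominates D1.
D4: accuracy 90.9≥82.1, cost 231≤245, sample rate 542≥312, power draw 47≤148 — dominates D1.
D7: accuracy 91.9≥82.1, cost 121≤245, sample rate 581≥312, power draw 120≤148 — dominates D1.
D12: accuracy 88.4≥82.1, cost 179≤245, sample rate 694≥312, power draw 96≤148 — dominates D1.
Others (D3, D5, D6, D8, D9, D10, D11) are each worse than D1 on at least one objective.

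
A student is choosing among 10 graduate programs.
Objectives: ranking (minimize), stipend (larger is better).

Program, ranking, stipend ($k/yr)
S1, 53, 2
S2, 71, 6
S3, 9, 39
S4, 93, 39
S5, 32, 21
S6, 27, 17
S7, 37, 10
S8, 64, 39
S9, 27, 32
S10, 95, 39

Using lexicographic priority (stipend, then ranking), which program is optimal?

First maximize stipend: best is 39, kept {S3, S4, S8, S10}.
Then minimize ranking: best is 9, kept {S3}.

S3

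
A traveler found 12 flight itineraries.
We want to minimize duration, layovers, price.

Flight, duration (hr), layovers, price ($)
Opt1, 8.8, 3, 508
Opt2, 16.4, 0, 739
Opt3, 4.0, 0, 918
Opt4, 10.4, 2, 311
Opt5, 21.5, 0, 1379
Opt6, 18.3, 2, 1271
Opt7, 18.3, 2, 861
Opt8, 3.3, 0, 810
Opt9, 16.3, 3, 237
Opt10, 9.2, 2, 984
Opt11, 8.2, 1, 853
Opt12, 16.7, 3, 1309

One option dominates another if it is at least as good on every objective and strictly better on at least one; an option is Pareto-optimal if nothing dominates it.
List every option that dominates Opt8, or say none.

none

Opt1: worse on duration (8.8 vs 3.3).
Opt2: worse on duration (16.4 vs 3.3).
Opt3: worse on duration (4.0 vs 3.3).
Opt4: worse on duration (10.4 vs 3.3).
Opt5: worse on duration (21.5 vs 3.3).
Opt6: worse on duration (18.3 vs 3.3).
Opt7: worse on duration (18.3 vs 3.3).
Opt9: worse on duration (16.3 vs 3.3).
Opt10: worse on duration (9.2 vs 3.3).
Opt11: worse on duration (8.2 vs 3.3).
Opt12: worse on duration (16.7 vs 3.3).
No option dominates Opt8.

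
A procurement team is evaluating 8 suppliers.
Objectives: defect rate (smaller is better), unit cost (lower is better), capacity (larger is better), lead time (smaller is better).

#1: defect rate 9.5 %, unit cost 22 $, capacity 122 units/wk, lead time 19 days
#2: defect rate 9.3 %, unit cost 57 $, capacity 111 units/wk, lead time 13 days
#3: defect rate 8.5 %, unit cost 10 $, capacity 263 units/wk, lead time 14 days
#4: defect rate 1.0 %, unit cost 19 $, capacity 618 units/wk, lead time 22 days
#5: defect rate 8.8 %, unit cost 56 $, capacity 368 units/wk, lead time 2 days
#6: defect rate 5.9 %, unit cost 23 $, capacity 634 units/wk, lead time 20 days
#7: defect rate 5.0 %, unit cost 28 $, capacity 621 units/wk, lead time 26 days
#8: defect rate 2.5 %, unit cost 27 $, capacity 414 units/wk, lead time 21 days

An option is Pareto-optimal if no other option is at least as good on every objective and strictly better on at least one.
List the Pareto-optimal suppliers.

#3, #4, #5, #6, #7, #8

#1: dominated by #3 (defect rate 8.5≤9.5, unit cost 10≤22, capacity 263≥122, lead time 14≤19).
#2: dominated by #5 (defect rate 8.8≤9.3, unit cost 56≤57, capacity 368≥111, lead time 2≤13).
#3: not dominated (best unit cost).
#4: not dominated (best defect rate).
#5: not dominated (best lead time).
#6: not dominated (best capacity).
#7: not dominated.
#8: not dominated.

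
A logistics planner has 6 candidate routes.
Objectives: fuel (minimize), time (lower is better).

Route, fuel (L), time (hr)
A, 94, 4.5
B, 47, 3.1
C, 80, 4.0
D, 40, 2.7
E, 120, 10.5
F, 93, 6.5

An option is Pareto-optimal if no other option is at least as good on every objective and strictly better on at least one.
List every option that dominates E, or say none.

A: fuel 94≤120, time 4.5≤10.5 — dominates E.
B: fuel 47≤120, time 3.1≤10.5 — dominates E.
C: fuel 80≤120, time 4.0≤10.5 — dominates E.
D: fuel 40≤120, time 2.7≤10.5 — dominates E.
F: fuel 93≤120, time 6.5≤10.5 — dominates E.

A, B, C, D, F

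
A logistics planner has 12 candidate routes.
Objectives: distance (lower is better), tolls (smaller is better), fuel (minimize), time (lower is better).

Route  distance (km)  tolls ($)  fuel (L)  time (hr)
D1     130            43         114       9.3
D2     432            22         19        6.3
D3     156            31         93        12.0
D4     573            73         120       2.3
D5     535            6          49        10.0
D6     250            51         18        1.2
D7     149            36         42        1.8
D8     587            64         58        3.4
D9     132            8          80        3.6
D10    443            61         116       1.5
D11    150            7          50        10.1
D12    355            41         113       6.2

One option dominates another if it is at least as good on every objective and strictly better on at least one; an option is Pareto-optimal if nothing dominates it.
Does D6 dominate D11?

D6 vs D11: D6 is worse on distance (250 vs 150), so it does not dominate D11.

No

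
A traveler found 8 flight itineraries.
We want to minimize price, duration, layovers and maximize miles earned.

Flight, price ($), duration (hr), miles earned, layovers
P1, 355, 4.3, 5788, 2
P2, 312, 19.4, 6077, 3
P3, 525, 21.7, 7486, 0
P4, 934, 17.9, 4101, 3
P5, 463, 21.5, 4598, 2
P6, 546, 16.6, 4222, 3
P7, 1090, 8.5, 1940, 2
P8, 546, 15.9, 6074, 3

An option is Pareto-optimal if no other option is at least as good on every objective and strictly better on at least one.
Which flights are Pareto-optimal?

P1: not dominated (best duration).
P2: not dominated (best price).
P3: not dominated (best miles earned).
P4: dominated by P1 (price 355≤934, duration 4.3≤17.9, miles earned 5788≥4101, layovers 2≤3).
P5: dominated by P1 (price 355≤463, duration 4.3≤21.5, miles earned 5788≥4598, layovers 2≤2).
P6: dominated by P1 (price 355≤546, duration 4.3≤16.6, miles earned 5788≥4222, layovers 2≤3).
P7: dominated by P1 (price 355≤1090, duration 4.3≤8.5, miles earned 5788≥1940, layovers 2≤2).
P8: not dominated.

P1, P2, P3, P8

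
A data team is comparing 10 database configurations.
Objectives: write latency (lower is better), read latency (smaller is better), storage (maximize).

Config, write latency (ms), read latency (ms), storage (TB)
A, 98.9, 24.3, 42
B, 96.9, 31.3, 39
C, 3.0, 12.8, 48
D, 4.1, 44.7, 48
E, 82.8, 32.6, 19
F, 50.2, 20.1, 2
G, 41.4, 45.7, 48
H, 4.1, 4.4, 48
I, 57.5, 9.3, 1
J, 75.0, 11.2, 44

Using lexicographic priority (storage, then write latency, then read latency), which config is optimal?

C

First maximize storage: best is 48, kept {C, D, G, H}.
Then minimize write latency: best is 3.0, kept {C}.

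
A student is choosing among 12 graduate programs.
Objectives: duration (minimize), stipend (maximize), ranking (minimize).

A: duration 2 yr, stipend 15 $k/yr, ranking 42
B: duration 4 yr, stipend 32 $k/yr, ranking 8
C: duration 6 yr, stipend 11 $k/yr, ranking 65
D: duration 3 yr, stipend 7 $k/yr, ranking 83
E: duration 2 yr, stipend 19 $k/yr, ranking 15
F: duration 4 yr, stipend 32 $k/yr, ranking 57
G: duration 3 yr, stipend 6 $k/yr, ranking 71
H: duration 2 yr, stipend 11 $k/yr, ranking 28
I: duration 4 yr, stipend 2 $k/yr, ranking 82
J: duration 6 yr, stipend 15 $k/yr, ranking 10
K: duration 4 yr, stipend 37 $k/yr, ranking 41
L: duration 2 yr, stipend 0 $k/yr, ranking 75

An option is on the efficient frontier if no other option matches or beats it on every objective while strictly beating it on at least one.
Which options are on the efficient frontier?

A: dominated by E (duration 2≤2, stipend 19≥15, ranking 15≤42).
B: not dominated (best ranking).
C: dominated by A (duration 2≤6, stipend 15≥11, ranking 42≤65).
D: dominated by A (duration 2≤3, stipend 15≥7, ranking 42≤83).
E: not dominated.
F: dominated by B (duration 4≤4, stipend 32≥32, ranking 8≤57).
G: dominated by A (duration 2≤3, stipend 15≥6, ranking 42≤71).
H: dominated by E (duration 2≤2, stipend 19≥11, ranking 15≤28).
I: dominated by A (duration 2≤4, stipend 15≥2, ranking 42≤82).
J: dominated by B (duration 4≤6, stipend 32≥15, ranking 8≤10).
K: not dominated (best stipend).
L: dominated by A (duration 2≤2, stipend 15≥0, ranking 42≤75).

B, E, K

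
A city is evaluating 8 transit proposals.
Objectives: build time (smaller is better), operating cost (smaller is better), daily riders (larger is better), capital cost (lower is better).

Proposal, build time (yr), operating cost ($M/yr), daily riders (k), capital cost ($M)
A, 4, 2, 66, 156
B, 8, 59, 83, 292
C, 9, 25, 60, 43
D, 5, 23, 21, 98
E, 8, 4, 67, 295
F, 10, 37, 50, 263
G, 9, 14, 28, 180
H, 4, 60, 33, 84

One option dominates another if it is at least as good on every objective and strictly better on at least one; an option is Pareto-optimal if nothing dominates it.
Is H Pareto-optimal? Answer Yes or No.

A: worse on capital cost (156 vs 84).
B: worse on build time (8 vs 4).
C: worse on build time (9 vs 4).
D: worse on build time (5 vs 4).
E: worse on build time (8 vs 4).
F: worse on build time (10 vs 4).
G: worse on build time (9 vs 4).
No option is at least as good as H on every objective and strictly better on one.

Yes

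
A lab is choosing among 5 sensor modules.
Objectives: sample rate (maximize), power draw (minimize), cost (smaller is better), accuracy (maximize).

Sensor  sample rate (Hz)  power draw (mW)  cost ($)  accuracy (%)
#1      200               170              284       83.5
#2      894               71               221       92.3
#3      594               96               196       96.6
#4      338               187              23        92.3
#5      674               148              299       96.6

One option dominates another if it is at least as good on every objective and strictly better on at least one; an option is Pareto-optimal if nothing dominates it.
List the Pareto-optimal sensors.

#1: dominated by #2 (sample rate 894≥200, power draw 71≤170, cost 221≤284, accuracy 92.3≥83.5).
#2: not dominated (best sample rate).
#3: not dominated.
#4: not dominated (best cost).
#5: not dominated.

#2, #3, #4, #5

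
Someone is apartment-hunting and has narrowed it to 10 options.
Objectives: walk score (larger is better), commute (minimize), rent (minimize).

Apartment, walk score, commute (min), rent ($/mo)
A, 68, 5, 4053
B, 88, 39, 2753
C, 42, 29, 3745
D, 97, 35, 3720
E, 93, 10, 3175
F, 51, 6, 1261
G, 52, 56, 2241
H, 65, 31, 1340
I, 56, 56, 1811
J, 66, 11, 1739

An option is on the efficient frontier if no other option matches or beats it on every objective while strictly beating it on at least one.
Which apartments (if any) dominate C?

E: walk score 93≥42, commute 10≤29, rent 3175≤3745 — dominates C.
F: walk score 51≥42, commute 6≤29, rent 1261≤3745 — dominates C.
J: walk score 66≥42, commute 11≤29, rent 1739≤3745 — dominates C.
Others (A, B, D, G, H, I) are each worse than C on at least one objective.

E, F, J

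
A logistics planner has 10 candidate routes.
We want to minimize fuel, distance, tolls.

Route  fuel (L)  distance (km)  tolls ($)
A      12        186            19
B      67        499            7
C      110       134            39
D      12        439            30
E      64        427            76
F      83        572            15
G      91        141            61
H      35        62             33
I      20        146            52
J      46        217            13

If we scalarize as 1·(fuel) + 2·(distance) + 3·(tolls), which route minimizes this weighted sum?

A: 1·12 + 2·186 + 3·19 = 441
B: 1·67 + 2·499 + 3·7 = 1086
C: 1·110 + 2·134 + 3·39 = 495
D: 1·12 + 2·439 + 3·30 = 980
E: 1·64 + 2·427 + 3·76 = 1146
F: 1·83 + 2·572 + 3·15 = 1272
G: 1·91 + 2·141 + 3·61 = 556
H: 1·35 + 2·62 + 3·33 = 258
I: 1·20 + 2·146 + 3·52 = 468
J: 1·46 + 2·217 + 3·13 = 519
Lowest: H at 258.

H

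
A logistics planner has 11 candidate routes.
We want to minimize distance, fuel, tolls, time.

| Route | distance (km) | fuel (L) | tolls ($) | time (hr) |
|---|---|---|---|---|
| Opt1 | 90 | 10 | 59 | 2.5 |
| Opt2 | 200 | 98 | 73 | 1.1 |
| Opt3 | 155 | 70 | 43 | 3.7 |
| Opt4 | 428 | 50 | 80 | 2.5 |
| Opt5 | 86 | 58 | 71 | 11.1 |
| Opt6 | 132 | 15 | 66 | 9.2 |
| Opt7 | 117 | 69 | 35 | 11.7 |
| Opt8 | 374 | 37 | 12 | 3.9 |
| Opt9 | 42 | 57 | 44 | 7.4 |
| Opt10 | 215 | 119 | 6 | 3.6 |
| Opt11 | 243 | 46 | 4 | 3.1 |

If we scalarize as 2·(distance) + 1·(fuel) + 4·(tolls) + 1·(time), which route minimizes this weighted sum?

Opt1: 2·90 + 1·10 + 4·59 + 1·2.5 = 428.5
Opt2: 2·200 + 1·98 + 4·73 + 1·1.1 = 791.1
Opt3: 2·155 + 1·70 + 4·43 + 1·3.7 = 555.7
Opt4: 2·428 + 1·50 + 4·80 + 1·2.5 = 1228.5
Opt5: 2·86 + 1·58 + 4·71 + 1·11.1 = 525.1
Opt6: 2·132 + 1·15 + 4·66 + 1·9.2 = 552.2
Opt7: 2·117 + 1·69 + 4·35 + 1·11.7 = 454.7
Opt8: 2·374 + 1·37 + 4·12 + 1·3.9 = 836.9
Opt9: 2·42 + 1·57 + 4·44 + 1·7.4 = 324.4
Opt10: 2·215 + 1·119 + 4·6 + 1·3.6 = 576.6
Opt11: 2·243 + 1·46 + 4·4 + 1·3.1 = 551.1
Lowest: Opt9 at 324.4.

Opt9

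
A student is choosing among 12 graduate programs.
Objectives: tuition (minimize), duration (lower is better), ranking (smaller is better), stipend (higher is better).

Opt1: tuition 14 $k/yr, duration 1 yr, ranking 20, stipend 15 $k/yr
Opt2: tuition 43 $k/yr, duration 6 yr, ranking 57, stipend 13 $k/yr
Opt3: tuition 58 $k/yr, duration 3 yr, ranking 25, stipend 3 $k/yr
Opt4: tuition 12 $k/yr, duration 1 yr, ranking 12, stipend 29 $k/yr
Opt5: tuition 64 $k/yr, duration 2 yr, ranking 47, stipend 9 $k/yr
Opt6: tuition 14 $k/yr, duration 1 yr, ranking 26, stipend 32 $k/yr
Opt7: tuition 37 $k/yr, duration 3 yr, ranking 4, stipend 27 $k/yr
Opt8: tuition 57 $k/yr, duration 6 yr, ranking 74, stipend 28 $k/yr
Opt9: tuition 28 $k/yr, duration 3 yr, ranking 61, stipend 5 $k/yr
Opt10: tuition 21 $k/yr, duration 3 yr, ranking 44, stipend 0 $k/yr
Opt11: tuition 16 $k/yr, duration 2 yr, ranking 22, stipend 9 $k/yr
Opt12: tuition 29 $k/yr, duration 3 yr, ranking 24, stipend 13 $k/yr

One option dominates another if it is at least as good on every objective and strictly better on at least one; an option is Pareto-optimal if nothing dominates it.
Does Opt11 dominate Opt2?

Opt11 vs Opt2: Opt11 is worse on stipend (9 vs 13), so it does not dominate Opt2.

No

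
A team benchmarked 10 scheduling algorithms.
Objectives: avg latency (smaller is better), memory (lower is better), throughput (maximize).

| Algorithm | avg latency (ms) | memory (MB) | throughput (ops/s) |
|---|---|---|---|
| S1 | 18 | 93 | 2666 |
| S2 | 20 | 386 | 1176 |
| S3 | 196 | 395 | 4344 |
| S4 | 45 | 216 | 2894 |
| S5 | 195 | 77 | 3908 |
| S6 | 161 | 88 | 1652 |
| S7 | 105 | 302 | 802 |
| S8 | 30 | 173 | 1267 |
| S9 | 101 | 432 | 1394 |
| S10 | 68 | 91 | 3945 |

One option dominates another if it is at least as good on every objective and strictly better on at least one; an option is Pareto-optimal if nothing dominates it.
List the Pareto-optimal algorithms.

S1, S3, S4, S5, S6, S10

S1: not dominated (best avg latency).
S2: dominated by S1 (avg latency 18≤20, memory 93≤386, throughput 2666≥1176).
S3: not dominated (best throughput).
S4: not dominated.
S5: not dominated (best memory).
S6: not dominated.
S7: dominated by S1 (avg latency 18≤105, memory 93≤302, throughput 2666≥802).
S8: dominated by S1 (avg latency 18≤30, memory 93≤173, throughput 2666≥1267).
S9: dominated by S1 (avg latency 18≤101, memory 93≤432, throughput 2666≥1394).
S10: not dominated.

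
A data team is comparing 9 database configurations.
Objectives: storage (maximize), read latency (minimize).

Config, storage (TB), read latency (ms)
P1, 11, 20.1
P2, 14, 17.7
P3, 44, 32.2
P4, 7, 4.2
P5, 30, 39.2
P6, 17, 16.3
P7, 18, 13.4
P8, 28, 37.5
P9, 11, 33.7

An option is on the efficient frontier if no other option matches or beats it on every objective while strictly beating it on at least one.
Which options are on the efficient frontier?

P1: dominated by P2 (storage 14≥11, read latency 17.7≤20.1).
P2: dominated by P6 (storage 17≥14, read latency 16.3≤17.7).
P3: not dominated (best storage).
P4: not dominated (best read latency).
P5: dominated by P3 (storage 44≥30, read latency 32.2≤39.2).
P6: dominated by P7 (storage 18≥17, read latency 13.4≤16.3).
P7: not dominated.
P8: dominated by P3 (storage 44≥28, read latency 32.2≤37.5).
P9: dominated by P1 (storage 11≥11, read latency 20.1≤33.7).

P3, P4, P7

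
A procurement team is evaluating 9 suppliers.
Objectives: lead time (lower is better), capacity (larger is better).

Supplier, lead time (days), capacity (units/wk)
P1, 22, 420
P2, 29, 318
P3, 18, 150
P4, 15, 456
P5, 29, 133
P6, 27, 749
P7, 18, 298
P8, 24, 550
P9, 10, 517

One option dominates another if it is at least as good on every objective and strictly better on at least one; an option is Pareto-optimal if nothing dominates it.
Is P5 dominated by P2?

P2 vs P5: lead time 29≤29, capacity 318≥133 — P2 is at least as good on every objective with at least one strict improvement.

Yes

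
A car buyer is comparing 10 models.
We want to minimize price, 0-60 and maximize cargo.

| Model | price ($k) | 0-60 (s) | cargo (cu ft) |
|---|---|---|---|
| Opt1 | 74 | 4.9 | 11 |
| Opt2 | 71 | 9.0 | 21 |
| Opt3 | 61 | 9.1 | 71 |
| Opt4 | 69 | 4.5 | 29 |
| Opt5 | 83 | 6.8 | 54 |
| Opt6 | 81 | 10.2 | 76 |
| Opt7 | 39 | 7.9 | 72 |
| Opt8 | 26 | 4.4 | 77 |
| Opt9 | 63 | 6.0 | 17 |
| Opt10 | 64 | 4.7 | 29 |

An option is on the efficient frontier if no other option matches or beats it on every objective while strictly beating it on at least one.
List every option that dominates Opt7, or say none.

Opt8: price 26≤39, 0-60 4.4≤7.9, cargo 77≥72 — dominates Opt7.
Others (Opt1, Opt2, Opt3, Opt4, Opt5, Opt6, Opt9, Opt10) are each worse than Opt7 on at least one objective.

Opt8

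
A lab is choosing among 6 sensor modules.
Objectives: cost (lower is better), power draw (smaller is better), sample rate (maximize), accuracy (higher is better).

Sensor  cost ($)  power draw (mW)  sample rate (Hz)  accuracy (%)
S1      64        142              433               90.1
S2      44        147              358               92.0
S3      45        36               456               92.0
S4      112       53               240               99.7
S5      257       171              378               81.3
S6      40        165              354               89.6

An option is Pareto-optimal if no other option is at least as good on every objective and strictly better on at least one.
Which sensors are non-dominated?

S2, S3, S4, S6

S1: dominated by S3 (cost 45≤64, power draw 36≤142, sample rate 456≥433, accuracy 92.0≥90.1).
S2: not dominated.
S3: not dominated (best power draw).
S4: not dominated (best accuracy).
S5: dominated by S1 (cost 64≤257, power draw 142≤171, sample rate 433≥378, accuracy 90.1≥81.3).
S6: not dominated (best cost).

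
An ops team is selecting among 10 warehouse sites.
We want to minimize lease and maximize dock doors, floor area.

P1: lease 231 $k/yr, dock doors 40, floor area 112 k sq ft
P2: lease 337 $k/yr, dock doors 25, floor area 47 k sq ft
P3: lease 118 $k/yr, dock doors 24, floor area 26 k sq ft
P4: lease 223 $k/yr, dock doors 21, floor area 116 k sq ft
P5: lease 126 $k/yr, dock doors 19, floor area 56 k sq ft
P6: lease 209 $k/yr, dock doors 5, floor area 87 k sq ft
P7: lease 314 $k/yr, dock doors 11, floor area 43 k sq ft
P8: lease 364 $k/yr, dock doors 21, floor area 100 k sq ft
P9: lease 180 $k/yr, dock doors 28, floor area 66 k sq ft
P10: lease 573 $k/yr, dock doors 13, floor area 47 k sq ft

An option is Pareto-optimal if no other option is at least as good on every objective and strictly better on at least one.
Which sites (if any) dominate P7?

P1, P4, P5, P9

P1: lease 231≤314, dock doors 40≥11, floor area 112≥43 — dominates P7.
P4: lease 223≤314, dock doors 21≥11, floor area 116≥43 — dominates P7.
P5: lease 126≤314, dock doors 19≥11, floor area 56≥43 — dominates P7.
P9: lease 180≤314, dock doors 28≥11, floor area 66≥43 — dominates P7.
Others (P2, P3, P6, P8, P10) are each worse than P7 on at least one objective.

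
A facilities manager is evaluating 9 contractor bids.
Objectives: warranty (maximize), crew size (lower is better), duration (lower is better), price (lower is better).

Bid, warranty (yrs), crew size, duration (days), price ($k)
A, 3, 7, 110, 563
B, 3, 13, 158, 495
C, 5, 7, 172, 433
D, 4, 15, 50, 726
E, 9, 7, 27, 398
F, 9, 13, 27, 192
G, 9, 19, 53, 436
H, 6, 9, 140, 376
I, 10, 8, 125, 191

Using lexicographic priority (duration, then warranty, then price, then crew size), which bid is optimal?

First minimize duration: best is 27, kept {E, F}.
Then maximize warranty: best is 9, kept {E, F}.
Then minimize price: best is 192, kept {F}.

F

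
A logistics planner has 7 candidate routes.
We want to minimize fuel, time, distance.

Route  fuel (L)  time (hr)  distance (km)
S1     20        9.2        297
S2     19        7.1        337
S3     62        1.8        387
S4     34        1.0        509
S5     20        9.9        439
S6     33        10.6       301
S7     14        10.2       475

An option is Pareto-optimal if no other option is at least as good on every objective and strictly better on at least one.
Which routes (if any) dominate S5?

S1: fuel 20≤20, time 9.2≤9.9, distance 297≤439 — dominates S5.
S2: fuel 19≤20, time 7.1≤9.9, distance 337≤439 — dominates S5.
Others (S3, S4, S6, S7) are each worse than S5 on at least one objective.

S1, S2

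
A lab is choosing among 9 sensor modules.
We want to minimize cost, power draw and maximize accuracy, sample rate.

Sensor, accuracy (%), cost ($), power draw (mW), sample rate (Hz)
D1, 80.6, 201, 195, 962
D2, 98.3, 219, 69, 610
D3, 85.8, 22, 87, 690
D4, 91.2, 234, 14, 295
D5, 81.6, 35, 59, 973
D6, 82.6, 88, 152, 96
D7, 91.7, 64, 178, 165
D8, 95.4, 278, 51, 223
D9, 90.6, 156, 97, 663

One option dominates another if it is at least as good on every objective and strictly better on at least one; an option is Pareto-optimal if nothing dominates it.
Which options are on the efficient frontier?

D1: dominated by D5 (accuracy 81.6≥80.6, cost 35≤201, power draw 59≤195, sample rate 973≥962).
D2: not dominated (best accuracy).
D3: not dominated (best cost).
D4: not dominated (best power draw).
D5: not dominated (best sample rate).
D6: dominated by D3 (accuracy 85.8≥82.6, cost 22≤88, power draw 87≤152, sample rate 690≥96).
D7: not dominated.
D8: not dominated.
D9: not dominated.

D2, D3, D4, D5, D7, D8, D9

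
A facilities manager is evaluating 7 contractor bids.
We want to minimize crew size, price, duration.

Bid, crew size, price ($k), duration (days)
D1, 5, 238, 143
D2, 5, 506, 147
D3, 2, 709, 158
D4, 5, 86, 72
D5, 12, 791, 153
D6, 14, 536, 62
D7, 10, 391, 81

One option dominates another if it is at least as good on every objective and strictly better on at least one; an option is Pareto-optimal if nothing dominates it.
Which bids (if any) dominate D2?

D1: crew size 5≤5, price 238≤506, duration 143≤147 — dominates D2.
D4: crew size 5≤5, price 86≤506, duration 72≤147 — dominates D2.
Others (D3, D5, D6, D7) are each worse than D2 on at least one objective.

D1, D4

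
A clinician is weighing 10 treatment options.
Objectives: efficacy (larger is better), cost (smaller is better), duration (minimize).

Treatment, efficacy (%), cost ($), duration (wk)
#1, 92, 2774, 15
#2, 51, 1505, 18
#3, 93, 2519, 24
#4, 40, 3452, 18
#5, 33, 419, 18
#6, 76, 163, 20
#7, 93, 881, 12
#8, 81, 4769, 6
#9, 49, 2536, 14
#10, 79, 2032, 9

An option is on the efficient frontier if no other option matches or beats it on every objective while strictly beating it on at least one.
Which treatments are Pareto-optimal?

#5, #6, #7, #8, #10

#1: dominated by #7 (efficacy 93≥92, cost 881≤2774, duration 12≤15).
#2: dominated by #7 (efficacy 93≥51, cost 881≤1505, duration 12≤18).
#3: dominated by #7 (efficacy 93≥93, cost 881≤2519, duration 12≤24).
#4: dominated by #1 (efficacy 92≥40, cost 2774≤3452, duration 15≤18).
#5: not dominated.
#6: not dominated (best cost).
#7: not dominated.
#8: not dominated (best duration).
#9: dominated by #7 (efficacy 93≥49, cost 881≤2536, duration 12≤14).
#10: not dominated.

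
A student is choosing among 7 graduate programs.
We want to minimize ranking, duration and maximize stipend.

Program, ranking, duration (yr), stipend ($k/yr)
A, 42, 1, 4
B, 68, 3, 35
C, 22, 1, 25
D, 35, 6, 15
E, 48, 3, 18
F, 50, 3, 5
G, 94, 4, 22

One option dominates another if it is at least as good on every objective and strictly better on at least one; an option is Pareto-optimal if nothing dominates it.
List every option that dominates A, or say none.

C: ranking 22≤42, duration 1≤1, stipend 25≥4 — dominates A.
Others (B, D, E, F, G) are each worse than A on at least one objective.

C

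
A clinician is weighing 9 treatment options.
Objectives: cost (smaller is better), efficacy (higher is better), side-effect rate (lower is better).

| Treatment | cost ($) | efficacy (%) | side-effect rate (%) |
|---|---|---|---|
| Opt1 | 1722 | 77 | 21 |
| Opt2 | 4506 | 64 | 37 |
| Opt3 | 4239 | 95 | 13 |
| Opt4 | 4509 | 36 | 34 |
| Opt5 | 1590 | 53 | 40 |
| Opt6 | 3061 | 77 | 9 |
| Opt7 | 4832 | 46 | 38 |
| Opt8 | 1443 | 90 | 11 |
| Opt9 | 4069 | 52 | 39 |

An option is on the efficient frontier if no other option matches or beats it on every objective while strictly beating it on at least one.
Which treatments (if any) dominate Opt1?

Opt8

Opt8: cost 1443≤1722, efficacy 90≥77, side-effect rate 11≤21 — dominates Opt1.
Others (Opt2, Opt3, Opt4, Opt5, Opt6, Opt7, Opt9) are each worse than Opt1 on at least one objective.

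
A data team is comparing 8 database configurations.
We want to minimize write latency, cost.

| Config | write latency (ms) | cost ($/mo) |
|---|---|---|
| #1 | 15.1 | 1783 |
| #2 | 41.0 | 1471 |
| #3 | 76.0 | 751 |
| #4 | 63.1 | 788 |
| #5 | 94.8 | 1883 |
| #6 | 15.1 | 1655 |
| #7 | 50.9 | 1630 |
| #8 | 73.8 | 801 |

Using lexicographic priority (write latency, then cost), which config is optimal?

#6

First minimize write latency: best is 15.1, kept {#1, #6}.
Then minimize cost: best is 1655, kept {#6}.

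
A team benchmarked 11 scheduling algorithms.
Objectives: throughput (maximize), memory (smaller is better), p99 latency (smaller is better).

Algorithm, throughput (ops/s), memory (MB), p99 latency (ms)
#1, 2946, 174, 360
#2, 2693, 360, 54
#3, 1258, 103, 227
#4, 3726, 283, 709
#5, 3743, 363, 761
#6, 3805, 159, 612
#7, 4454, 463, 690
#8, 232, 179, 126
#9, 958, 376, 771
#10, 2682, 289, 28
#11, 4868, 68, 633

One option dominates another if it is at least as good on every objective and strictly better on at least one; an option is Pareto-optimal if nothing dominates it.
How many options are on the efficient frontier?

7

#1: not dominated.
#2: not dominated.
#3: not dominated.
#4: dominated by #6 (throughput 3805≥3726, memory 159≤283, p99 latency 612≤709).
#5: dominated by #6 (throughput 3805≥3743, memory 159≤363, p99 latency 612≤761).
#6: not dominated.
#7: dominated by #11 (throughput 4868≥4454, memory 68≤463, p99 latency 633≤690).
#8: not dominated.
#9: dominated by #1 (throughput 2946≥958, memory 174≤376, p99 latency 360≤771).
#10: not dominated (best p99 latency).
#11: not dominated (best throughput).
Pareto-optimal: #1, #2, #3, #6, #8, #10, #11 → 7.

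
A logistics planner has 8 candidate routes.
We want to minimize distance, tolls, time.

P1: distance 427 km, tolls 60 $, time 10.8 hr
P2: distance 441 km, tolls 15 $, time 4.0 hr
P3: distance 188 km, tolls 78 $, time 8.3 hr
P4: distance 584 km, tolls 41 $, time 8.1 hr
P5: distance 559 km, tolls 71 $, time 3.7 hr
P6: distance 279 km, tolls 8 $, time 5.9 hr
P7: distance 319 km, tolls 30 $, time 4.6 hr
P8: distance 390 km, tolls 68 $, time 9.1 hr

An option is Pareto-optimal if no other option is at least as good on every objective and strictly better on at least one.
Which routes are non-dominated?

P2, P3, P5, P6, P7

P1: dominated by P6 (distance 279≤427, tolls 8≤60, time 5.9≤10.8).
P2: not dominated.
P3: not dominated (best distance).
P4: dominated by P2 (distance 441≤584, tolls 15≤41, time 4.0≤8.1).
P5: not dominated (best time).
P6: not dominated (best tolls).
P7: not dominated.
P8: dominated by P6 (distance 279≤390, tolls 8≤68, time 5.9≤9.1).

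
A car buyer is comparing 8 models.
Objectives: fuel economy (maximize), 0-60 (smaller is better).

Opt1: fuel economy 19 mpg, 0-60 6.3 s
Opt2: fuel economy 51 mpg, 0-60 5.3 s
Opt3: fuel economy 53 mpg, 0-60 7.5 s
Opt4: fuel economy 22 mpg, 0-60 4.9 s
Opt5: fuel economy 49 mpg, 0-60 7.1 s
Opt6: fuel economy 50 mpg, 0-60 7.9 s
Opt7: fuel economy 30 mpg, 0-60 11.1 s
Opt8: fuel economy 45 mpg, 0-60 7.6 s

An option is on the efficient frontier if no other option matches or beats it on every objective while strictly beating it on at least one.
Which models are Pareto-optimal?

Opt2, Opt3, Opt4

Opt1: dominated by Opt2 (fuel economy 51≥19, 0-60 5.3≤6.3).
Opt2: not dominated.
Opt3: not dominated (best fuel economy).
Opt4: not dominated (best 0-60).
Opt5: dominated by Opt2 (fuel economy 51≥49, 0-60 5.3≤7.1).
Opt6: dominated by Opt2 (fuel economy 51≥50, 0-60 5.3≤7.9).
Opt7: dominated by Opt2 (fuel economy 51≥30, 0-60 5.3≤11.1).
Opt8: dominated by Opt2 (fuel economy 51≥45, 0-60 5.3≤7.6).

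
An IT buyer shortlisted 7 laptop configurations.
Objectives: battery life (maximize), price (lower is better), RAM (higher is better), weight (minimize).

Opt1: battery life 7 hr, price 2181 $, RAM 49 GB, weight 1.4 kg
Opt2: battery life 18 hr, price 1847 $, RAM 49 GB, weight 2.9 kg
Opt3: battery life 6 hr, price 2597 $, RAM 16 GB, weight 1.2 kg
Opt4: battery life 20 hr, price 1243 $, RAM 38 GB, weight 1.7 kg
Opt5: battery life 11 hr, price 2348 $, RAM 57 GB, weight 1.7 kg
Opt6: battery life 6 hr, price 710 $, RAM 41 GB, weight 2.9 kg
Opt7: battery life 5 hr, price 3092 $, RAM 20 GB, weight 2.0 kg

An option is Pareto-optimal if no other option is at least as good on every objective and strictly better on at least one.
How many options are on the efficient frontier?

6

Opt1: not dominated.
Opt2: not dominated.
Opt3: not dominated (best weight).
Opt4: not dominated (best battery life).
Opt5: not dominated (best RAM).
Opt6: not dominated (best price).
Opt7: dominated by Opt1 (battery life 7≥5, price 2181≤3092, RAM 49≥20, weight 1.4≤2.0).
Pareto-optimal: Opt1, Opt2, Opt3, Opt4, Opt5, Opt6 → 6.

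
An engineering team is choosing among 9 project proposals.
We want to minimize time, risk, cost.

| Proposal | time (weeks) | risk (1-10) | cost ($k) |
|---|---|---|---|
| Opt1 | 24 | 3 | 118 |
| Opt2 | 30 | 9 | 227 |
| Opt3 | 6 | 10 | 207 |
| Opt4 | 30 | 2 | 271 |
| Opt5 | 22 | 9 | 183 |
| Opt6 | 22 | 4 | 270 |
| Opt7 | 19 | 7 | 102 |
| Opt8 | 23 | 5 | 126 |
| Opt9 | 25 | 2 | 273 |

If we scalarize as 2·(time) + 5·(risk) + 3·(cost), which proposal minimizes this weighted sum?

Opt1: 2·24 + 5·3 + 3·118 = 417
Opt2: 2·30 + 5·9 + 3·227 = 786
Opt3: 2·6 + 5·10 + 3·207 = 683
Opt4: 2·30 + 5·2 + 3·271 = 883
Opt5: 2·22 + 5·9 + 3·183 = 638
Opt6: 2·22 + 5·4 + 3·270 = 874
Opt7: 2·19 + 5·7 + 3·102 = 379
Opt8: 2·23 + 5·5 + 3·126 = 449
Opt9: 2·25 + 5·2 + 3·273 = 879
Lowest: Opt7 at 379.

Opt7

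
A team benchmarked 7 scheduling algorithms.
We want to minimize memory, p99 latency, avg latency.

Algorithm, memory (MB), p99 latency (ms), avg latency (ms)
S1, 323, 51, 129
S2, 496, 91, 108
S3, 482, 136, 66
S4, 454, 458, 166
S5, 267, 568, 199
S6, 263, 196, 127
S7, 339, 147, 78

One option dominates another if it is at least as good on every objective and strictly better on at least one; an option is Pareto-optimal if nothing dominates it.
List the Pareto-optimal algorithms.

S1, S2, S3, S6, S7

S1: not dominated (best p99 latency).
S2: not dominated.
S3: not dominated (best avg latency).
S4: dominated by S1 (memory 323≤454, p99 latency 51≤458, avg latency 129≤166).
S5: dominated by S6 (memory 263≤267, p99 latency 196≤568, avg latency 127≤199).
S6: not dominated (best memory).
S7: not dominated.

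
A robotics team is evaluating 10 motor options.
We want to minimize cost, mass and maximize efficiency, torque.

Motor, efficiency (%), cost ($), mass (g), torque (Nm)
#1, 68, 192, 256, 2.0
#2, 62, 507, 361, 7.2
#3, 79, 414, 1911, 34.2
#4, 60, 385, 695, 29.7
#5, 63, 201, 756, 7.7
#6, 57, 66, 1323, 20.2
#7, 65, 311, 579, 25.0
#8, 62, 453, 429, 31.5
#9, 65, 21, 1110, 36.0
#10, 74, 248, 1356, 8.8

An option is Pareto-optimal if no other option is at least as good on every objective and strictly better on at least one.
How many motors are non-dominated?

#1: not dominated (best mass).
#2: not dominated.
#3: not dominated (best efficiency).
#4: not dominated.
#5: not dominated.
#6: dominated by #9 (efficiency 65≥57, cost 21≤66, mass 1110≤1323, torque 36.0≥20.2).
#7: not dominated.
#8: not dominated.
#9: not dominated (best cost).
#10: not dominated.
Pareto-optimal: #1, #2, #3, #4, #5, #7, #8, #9, #10 → 9.

9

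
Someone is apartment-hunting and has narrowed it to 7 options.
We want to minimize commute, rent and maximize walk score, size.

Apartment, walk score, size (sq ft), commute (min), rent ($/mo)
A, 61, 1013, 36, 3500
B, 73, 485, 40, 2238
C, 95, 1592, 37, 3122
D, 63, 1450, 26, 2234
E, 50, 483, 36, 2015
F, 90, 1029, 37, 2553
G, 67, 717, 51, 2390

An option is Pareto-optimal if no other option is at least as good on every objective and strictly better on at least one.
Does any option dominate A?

Yes

D vs A: walk score 63≥61, size 1450≥1013, commute 26≤36, rent 2234≤3500 — D is at least as good on every objective and strictly better on at least one, so D dominates A.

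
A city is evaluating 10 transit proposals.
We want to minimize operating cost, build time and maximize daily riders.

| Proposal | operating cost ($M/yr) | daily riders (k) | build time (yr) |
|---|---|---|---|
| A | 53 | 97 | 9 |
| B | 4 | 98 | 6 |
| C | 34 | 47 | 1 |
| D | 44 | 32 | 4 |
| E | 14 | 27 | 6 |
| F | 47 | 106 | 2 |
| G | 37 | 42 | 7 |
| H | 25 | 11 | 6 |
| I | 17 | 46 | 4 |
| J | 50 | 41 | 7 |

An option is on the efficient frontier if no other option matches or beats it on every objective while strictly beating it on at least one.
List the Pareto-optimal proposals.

B, C, F, I

A: dominated by B (operating cost 4≤53, daily riders 98≥97, build time 6≤9).
B: not dominated (best operating cost).
C: not dominated (best build time).
D: dominated by C (operating cost 34≤44, daily riders 47≥32, build time 1≤4).
E: dominated by B (operating cost 4≤14, daily riders 98≥27, build time 6≤6).
F: not dominated (best daily riders).
G: dominated by B (operating cost 4≤37, daily riders 98≥42, build time 6≤7).
H: dominated by B (operating cost 4≤25, daily riders 98≥11, build time 6≤6).
I: not dominated.
J: dominated by B (operating cost 4≤50, daily riders 98≥41, build time 6≤7).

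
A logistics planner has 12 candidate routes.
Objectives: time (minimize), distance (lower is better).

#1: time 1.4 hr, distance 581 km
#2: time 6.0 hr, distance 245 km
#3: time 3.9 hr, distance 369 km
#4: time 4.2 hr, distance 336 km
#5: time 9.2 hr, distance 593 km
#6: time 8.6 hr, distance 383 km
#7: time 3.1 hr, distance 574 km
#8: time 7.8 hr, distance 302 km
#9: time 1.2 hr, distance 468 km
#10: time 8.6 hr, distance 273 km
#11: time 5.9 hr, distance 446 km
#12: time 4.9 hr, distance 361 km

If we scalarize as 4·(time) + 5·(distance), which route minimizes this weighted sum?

#2

#1: 4·1.4 + 5·581 = 2910.6
#2: 4·6.0 + 5·245 = 1249.0
#3: 4·3.9 + 5·369 = 1860.6
#4: 4·4.2 + 5·336 = 1696.8
#5: 4·9.2 + 5·593 = 3001.8
#6: 4·8.6 + 5·383 = 1949.4
#7: 4·3.1 + 5·574 = 2882.4
#8: 4·7.8 + 5·302 = 1541.2
#9: 4·1.2 + 5·468 = 2344.8
#10: 4·8.6 + 5·273 = 1399.4
#11: 4·5.9 + 5·446 = 2253.6
#12: 4·4.9 + 5·361 = 1824.6
Lowest: #2 at 1249.0.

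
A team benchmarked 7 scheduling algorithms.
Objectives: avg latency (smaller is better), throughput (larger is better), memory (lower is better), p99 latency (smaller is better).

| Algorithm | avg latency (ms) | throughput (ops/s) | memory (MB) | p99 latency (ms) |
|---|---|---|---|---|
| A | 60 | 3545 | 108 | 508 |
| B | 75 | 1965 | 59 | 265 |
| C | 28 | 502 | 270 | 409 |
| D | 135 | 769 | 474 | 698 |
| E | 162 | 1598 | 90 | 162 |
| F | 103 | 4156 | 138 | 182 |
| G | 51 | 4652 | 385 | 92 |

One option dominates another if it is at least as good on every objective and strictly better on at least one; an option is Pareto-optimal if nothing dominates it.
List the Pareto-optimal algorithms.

A, B, C, E, F, G

A: not dominated.
B: not dominated (best memory).
C: not dominated (best avg latency).
D: dominated by A (avg latency 60≤135, throughput 3545≥769, memory 108≤474, p99 latency 508≤698).
E: not dominated.
F: not dominated.
G: not dominated (best throughput).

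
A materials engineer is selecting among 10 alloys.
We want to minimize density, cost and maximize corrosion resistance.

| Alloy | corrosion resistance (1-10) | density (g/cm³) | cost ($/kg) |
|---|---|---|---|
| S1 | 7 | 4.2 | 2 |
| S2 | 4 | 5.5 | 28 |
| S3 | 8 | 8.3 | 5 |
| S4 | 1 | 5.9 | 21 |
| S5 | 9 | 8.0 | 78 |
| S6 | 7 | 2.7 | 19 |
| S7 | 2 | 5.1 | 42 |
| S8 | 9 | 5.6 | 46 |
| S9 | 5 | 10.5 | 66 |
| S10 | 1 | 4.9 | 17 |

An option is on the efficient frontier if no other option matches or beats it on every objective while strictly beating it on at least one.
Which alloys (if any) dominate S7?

S1, S6

S1: corrosion resistance 7≥2, density 4.2≤5.1, cost 2≤42 — dominates S7.
S6: corrosion resistance 7≥2, density 2.7≤5.1, cost 19≤42 — dominates S7.
Others (S2, S3, S4, S5, S8, S9, S10) are each worse than S7 on at least one objective.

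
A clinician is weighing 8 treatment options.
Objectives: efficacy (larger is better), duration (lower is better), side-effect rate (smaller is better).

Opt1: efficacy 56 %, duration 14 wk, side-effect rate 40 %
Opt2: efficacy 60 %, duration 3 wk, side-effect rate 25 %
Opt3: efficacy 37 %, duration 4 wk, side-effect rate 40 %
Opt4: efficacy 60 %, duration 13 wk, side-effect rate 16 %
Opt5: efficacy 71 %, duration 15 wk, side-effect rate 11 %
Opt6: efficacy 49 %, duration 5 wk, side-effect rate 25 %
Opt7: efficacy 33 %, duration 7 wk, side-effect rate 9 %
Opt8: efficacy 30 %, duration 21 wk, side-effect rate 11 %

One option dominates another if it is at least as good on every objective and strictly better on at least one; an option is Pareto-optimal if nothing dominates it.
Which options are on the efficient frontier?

Opt2, Opt4, Opt5, Opt7

Opt1: dominated by Opt2 (efficacy 60≥56, duration 3≤14, side-effect rate 25≤40).
Opt2: not dominated (best duration).
Opt3: dominated by Opt2 (efficacy 60≥37, duration 3≤4, side-effect rate 25≤40).
Opt4: not dominated.
Opt5: not dominated (best efficacy).
Opt6: dominated by Opt2 (efficacy 60≥49, duration 3≤5, side-effect rate 25≤25).
Opt7: not dominated (best side-effect rate).
Opt8: dominated by Opt5 (efficacy 71≥30, duration 15≤21, side-effect rate 11≤11).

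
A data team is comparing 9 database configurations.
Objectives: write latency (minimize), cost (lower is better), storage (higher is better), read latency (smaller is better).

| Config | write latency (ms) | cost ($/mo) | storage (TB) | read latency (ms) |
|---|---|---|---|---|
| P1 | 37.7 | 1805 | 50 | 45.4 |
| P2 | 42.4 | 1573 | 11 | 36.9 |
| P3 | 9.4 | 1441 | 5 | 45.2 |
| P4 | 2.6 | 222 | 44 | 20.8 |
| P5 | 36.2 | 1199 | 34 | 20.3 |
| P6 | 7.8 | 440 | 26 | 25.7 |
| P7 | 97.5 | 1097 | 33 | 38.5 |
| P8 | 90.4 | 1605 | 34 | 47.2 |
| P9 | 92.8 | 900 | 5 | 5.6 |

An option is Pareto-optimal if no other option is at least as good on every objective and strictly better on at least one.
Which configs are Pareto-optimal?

P1: not dominated (best storage).
P2: dominated by P4 (write latency 2.6≤42.4, cost 222≤1573, storage 44≥11, read latency 20.8≤36.9).
P3: dominated by P4 (write latency 2.6≤9.4, cost 222≤1441, storage 44≥5, read latency 20.8≤45.2).
P4: not dominated (best write latency).
P5: not dominated.
P6: dominated by P4 (write latency 2.6≤7.8, cost 222≤440, storage 44≥26, read latency 20.8≤25.7).
P7: dominated by P4 (write latency 2.6≤97.5, cost 222≤1097, storage 44≥33, read latency 20.8≤38.5).
P8: dominated by P4 (write latency 2.6≤90.4, cost 222≤1605, storage 44≥34, read latency 20.8≤47.2).
P9: not dominated (best read latency).

P1, P4, P5, P9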